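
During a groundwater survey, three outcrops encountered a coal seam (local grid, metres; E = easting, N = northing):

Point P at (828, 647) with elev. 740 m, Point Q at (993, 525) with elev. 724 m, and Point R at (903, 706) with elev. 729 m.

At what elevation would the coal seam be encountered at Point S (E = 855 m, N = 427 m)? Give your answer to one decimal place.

Let the plane be z = a·E + b·N + c.
Point Q−Point P: 165a − 122b = −16;  Point R−Point P: 75a + 59b = −11.
Solving gives a = −0.12105, b = −0.03257.
Then c = 740 − a·828 − b·647 = 861.30.
At (855, 427): z = −103.5 − 13.9 + 861.30 = 743.9 m.

743.9 m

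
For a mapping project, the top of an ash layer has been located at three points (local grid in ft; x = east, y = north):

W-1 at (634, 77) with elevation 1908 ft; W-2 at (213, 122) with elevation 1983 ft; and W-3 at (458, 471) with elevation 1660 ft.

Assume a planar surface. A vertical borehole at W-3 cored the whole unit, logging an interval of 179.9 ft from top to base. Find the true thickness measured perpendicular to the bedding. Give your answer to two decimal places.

Let the plane be z = a·x + b·y + c.
W-2−W-1: −421a + 45b = 75;  W-3−W-1: −176a + 394b = −248.
Solving gives a = −0.25773, b = −0.74457.
|∇z| = √(a²+b²) = 0.78792, so dip δ = arctan(0.78792) = 38.24°.
True thickness = vertical thickness × cos δ = 179.9 × cos 38.24° = 141.31 ft.

141.31 ft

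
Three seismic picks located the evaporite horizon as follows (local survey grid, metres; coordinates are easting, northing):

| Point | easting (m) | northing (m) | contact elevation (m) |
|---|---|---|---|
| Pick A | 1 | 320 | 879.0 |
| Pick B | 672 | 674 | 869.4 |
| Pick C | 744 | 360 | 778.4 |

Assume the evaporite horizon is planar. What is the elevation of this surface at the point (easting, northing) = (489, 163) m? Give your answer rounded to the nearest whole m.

766 m

Two edge vectors: Pick A→Pick B = (671, 354, -9.6), Pick A→Pick C = (743, 40, -100.6).
Normal n = (Pick A→Pick B) × (Pick A→Pick C) = (-35228.4, 60369.8, -236182).
So ∂z/∂easting = −n_x/n_z = −0.14916 and ∂z/∂northing = −n_y/n_z = 0.25561.
Intercept c from Pick A: 879 + 0.15 − 81.79 = 797.35.
At (489, 163): z = −72.9 + 41.7 + 797.35 = 766.1 m.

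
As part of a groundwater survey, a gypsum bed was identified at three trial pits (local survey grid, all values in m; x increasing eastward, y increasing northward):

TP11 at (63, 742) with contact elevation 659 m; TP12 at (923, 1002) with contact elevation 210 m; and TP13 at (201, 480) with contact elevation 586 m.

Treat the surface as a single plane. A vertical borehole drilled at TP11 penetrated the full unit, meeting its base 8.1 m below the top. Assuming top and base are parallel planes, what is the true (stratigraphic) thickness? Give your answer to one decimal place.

7.2 m

Two edge vectors: TP11→TP12 = (860, 260, -449), TP11→TP13 = (138, -262, -73).
Normal n = (TP11→TP12) × (TP11→TP13) = (-136618, 818, -261200).
So ∂z/∂x = −n_x/n_z = −0.52304 and ∂z/∂y = −n_y/n_z = 0.00313.
|∇z| = √(a²+b²) = 0.52305, so dip δ = arctan(0.52305) = 27.61°.
True thickness = vertical thickness × cos δ = 8.1 × cos 27.61° = 7.2 m.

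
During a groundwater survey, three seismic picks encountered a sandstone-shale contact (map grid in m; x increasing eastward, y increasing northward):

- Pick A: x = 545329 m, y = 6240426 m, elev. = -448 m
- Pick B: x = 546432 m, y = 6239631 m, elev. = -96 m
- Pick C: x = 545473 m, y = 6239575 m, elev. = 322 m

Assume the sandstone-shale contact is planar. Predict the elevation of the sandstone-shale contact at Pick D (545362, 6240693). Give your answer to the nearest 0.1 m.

-719.2 m

Let the plane be z = a·x + b·y + c.
Pick B−Pick A: 1103a − 795b = 352;  Pick C−Pick A: 144a − 851b = 770.
Solving gives a = −0.379286873, b = −0.968998014.
Then c = -448 − a·545329 − b·6240426 = 6253348.53.
At (545362, 6240693): z = −206848.6 − 6047219.1 + 6253348.53 = -719.2 m.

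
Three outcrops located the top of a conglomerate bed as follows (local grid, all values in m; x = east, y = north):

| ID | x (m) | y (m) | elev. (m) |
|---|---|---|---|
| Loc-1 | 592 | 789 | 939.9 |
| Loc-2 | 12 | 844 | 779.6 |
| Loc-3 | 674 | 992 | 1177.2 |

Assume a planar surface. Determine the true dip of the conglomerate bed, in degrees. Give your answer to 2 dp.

Let the plane be z = a·x + b·y + c.
Loc-2−Loc-1: −580a + 55b = −160.3;  Loc-3−Loc-1: 82a + 203b = 237.3.
Solving gives a = 0.37294, b = 1.01832.
Gradient magnitude |∇z| = √(a² + b²) = √(0.13909 + 1.03697) = 1.08446.
True dip = arctan(1.08446) = 47.32°, dipping toward SSW (azimuth ≈ 200°).

47.32°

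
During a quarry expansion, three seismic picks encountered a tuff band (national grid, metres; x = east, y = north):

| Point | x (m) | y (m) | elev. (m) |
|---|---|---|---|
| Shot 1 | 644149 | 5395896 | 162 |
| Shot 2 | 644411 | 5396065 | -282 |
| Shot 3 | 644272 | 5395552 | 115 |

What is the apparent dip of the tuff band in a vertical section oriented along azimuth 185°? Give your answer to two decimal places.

Let the plane be z = a·x + b·y + c.
Shot 2−Shot 1: 262a + 169b = −444;  Shot 3−Shot 1: 123a − 344b = −47.
Solving gives a = −1.44867, b = −0.38136.
Unit vector along 185° is (sin 185°, cos 185°) = (-0.0872, -0.9962).
Slope in that direction = a·(-0.0872) + b·(-0.9962) = 0.50616.
Apparent dip = arctan|0.50616| = 26.85° (true dip is 56.3°, so apparent ≤ true as expected).

26.85°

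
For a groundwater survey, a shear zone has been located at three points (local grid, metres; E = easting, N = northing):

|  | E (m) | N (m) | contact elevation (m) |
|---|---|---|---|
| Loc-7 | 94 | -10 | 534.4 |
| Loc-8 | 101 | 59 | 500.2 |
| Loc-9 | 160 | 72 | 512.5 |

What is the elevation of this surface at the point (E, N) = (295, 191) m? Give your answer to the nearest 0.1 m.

Let the plane be z = a·E + b·N + c.
Loc-8−Loc-7: 7a + 69b = −34.2;  Loc-9−Loc-7: 66a + 82b = −21.9.
Solving gives a = 0.32495, b = −0.52862.
Then c = 534.4 − a·94 − b·-10 = 498.57.
At (295, 191): z = 95.9 − 101.0 + 498.57 = 493.5 m.

493.5 m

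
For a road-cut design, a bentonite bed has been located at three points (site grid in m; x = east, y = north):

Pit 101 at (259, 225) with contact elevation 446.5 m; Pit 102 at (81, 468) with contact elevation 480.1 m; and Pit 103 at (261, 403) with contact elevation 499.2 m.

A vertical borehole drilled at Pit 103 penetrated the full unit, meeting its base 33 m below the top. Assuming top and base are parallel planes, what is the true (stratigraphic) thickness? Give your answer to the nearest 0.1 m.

Let the plane be z = a·x + b·y + c.
Pit 102−Pit 101: −178a + 243b = 33.6;  Pit 103−Pit 101: 2a + 178b = 52.7.
Solving gives a = 0.21216, b = 0.29368.
|∇z| = √(a²+b²) = 0.36230, so dip δ = arctan(0.36230) = 19.92°.
True thickness = vertical thickness × cos δ = 33 × cos 19.92° = 31.0 m.

31.0 m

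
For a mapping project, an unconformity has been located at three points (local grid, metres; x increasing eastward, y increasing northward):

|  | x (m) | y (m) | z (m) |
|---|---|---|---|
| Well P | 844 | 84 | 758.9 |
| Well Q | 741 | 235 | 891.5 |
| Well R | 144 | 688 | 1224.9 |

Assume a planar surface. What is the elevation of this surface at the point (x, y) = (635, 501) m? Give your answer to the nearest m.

Let the plane be z = a·x + b·y + c.
Well Q−Well P: −103a + 151b = 132.6;  Well R−Well P: −700a + 604b = 466.
Solving gives a = 0.22361, b = 1.03068.
Then c = 758.9 − a·844 − b·84 = 483.60.
At (635, 501): z = 142.0 + 516.4 + 483.60 = 1142.0 m.

1142 m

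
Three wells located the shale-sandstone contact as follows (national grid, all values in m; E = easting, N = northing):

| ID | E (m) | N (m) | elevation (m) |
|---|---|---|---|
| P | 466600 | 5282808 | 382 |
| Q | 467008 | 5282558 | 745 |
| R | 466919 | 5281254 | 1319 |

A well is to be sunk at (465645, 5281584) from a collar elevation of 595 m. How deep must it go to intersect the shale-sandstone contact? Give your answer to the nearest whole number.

193 m

Let the plane be z = a·E + b·N + c.
Q−P: 408a − 250b = 363;  R−P: 319a − 1554b = 937.
Solving gives a = 0.59509780, b = −0.48080039.
Then c = 382 − a·466600 − b·5282808 = 2262685.50.
At (465645, 5281584): z_contact = 277104.3 − 2539387.6 + 2262685.50 = 402.2 m.
Depth below ground = 595 − 402.2 = 193 m.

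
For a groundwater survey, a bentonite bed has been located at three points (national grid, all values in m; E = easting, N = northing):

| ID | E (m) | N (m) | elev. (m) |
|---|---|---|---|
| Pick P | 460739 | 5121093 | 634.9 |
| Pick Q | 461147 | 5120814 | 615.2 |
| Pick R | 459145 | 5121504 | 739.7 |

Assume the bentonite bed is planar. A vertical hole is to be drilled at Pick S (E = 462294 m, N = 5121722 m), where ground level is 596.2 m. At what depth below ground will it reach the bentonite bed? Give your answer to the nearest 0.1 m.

105.8 m

Two edge vectors: Pick P→Pick Q = (408, -279, -19.7), Pick P→Pick R = (-1594, 411, 104.8).
Normal n = (Pick P→Pick Q) × (Pick P→Pick R) = (-21142.5, -11356.6, -277038).
So ∂z/∂E = −n_x/n_z = −0.076316245 and ∂z/∂N = −n_y/n_z = −0.040992932.
Intercept c from Pick P: 634.9 + 35161.87 + 209928.62 = 245725.39.
At (462294, 5121722): z_contact = −35280.54 − 209954.40 + 245725.39 = 490.44 m.
Depth below ground = 596.2 − 490.44 = 105.8 m.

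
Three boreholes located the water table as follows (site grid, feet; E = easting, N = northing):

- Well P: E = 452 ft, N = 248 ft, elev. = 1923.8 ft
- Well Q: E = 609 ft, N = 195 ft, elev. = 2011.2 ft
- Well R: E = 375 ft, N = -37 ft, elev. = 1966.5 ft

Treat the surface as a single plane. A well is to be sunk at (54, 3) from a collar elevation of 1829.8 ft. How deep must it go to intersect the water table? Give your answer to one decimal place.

Two edge vectors: Well P→Well Q = (157, -53, 87.4), Well P→Well R = (-77, -285, 42.7).
Normal n = (Well P→Well Q) × (Well P→Well R) = (22645.9, -13433.7, -48826).
So ∂z/∂E = −n_x/n_z = 0.46381 and ∂z/∂N = −n_y/n_z = −0.27513.
Intercept c from Well P: 1923.8 − 209.64 + 68.23 = 1782.39.
At (54, 3): z_contact = 25.05 − 0.83 + 1782.39 = 1806.61 ft.
Depth below ground = 1829.8 − 1806.61 = 23.2 ft.

23.2 ft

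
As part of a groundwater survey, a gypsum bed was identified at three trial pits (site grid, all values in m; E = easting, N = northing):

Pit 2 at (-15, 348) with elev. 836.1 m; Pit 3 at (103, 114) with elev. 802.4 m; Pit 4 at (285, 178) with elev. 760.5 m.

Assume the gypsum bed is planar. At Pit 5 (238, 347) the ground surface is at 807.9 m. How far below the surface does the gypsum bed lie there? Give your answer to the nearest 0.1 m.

32.2 m

Let the plane be z = a·E + b·N + c.
Pit 3−Pit 2: 118a − 234b = −33.7;  Pit 4−Pit 2: 300a − 170b = −75.6.
Solving gives a = −0.23856, b = 0.02372.
Then c = 836.1 − a·-15 − b·348 = 824.27.
At (238, 347): z_contact = −56.78 + 8.23 + 824.27 = 775.72 m.
Depth below ground = 807.9 − 775.72 = 32.2 m.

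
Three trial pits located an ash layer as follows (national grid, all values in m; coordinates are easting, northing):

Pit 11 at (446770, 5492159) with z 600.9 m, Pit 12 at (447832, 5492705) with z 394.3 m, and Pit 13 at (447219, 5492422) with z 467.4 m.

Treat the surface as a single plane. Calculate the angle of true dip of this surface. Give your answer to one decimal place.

Let the plane be z = a·easting + b·northing + c.
Pit 12−Pit 11: 1062a + 546b = −206.6;  Pit 13−Pit 11: 449a + 263b = −133.5.
Solving gives a = 0.54331, b = −1.43516.
Gradient magnitude |∇z| = √(a² + b²) = √(0.29519 + 2.05969) = 1.53456.
True dip = arctan(1.53456) = 56.9°, dipping toward NNW (azimuth ≈ 339°).

56.9°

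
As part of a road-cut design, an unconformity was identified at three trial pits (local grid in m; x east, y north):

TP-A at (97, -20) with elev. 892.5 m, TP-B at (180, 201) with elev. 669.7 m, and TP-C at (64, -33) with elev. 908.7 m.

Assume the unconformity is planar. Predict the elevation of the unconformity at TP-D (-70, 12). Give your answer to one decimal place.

879.9 m

Two edge vectors: TP-A→TP-B = (83, 221, -222.8), TP-A→TP-C = (-33, -13, 16.2).
Normal n = (TP-A→TP-B) × (TP-A→TP-C) = (683.8, 6007.8, 6214).
So ∂z/∂x = −n_x/n_z = −0.11004 and ∂z/∂y = −n_y/n_z = −0.96682.
Intercept c from TP-A: 892.5 + 10.67 − 19.34 = 883.84.
At (-70, 12): z = 7.7 − 11.6 + 883.84 = 879.9 m.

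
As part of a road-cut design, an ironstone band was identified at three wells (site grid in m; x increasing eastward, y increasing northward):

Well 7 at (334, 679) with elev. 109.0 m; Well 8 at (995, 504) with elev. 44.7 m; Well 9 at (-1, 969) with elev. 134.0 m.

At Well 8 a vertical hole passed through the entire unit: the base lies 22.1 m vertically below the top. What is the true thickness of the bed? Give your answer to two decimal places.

Two edge vectors: Well 7→Well 8 = (661, -175, -64.3), Well 7→Well 9 = (-335, 290, 25).
Normal n = (Well 7→Well 8) × (Well 7→Well 9) = (14272, 5015.5, 133065).
So ∂z/∂x = −n_x/n_z = −0.10726 and ∂z/∂y = −n_y/n_z = −0.03769.
|∇z| = √(a²+b²) = 0.11369, so dip δ = arctan(0.11369) = 6.49°.
True thickness = vertical thickness × cos δ = 22.1 × cos 6.49° = 21.96 m.

21.96 m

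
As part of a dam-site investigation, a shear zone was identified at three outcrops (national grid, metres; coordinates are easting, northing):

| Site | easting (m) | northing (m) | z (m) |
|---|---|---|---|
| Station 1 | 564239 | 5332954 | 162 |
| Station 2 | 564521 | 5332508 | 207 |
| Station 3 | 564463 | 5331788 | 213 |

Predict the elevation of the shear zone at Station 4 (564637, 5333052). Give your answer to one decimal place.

Two edge vectors: Station 1→Station 2 = (282, -446, 45), Station 1→Station 3 = (224, -1166, 51).
Normal n = (Station 1→Station 2) × (Station 1→Station 3) = (29724, -4302, -228908).
So ∂z/∂easting = −n_x/n_z = 0.129851294 and ∂z/∂northing = −n_y/n_z = −0.018793576.
Intercept c from Station 1: 162 − 73267.16 + 100225.28 = 27120.11.
At (564637, 5333052): z = 73318.8 − 100227.1 + 27120.11 = 211.8 m.

211.8 m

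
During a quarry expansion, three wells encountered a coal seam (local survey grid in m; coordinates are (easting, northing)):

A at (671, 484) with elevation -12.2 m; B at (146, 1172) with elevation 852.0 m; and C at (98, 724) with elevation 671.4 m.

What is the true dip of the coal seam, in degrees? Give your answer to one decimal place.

47.8°

Let the plane be z = a·E + b·N + c.
B−A: −525a + 688b = 864.2;  C−A: −573a + 240b = 683.6.
Solving gives a = −0.98018, b = 0.50814.
Gradient magnitude |∇z| = √(a² + b²) = √(0.96076 + 0.25821) = 1.10407.
True dip = arctan(1.10407) = 47.8°, dipping toward ESE (azimuth ≈ 117°).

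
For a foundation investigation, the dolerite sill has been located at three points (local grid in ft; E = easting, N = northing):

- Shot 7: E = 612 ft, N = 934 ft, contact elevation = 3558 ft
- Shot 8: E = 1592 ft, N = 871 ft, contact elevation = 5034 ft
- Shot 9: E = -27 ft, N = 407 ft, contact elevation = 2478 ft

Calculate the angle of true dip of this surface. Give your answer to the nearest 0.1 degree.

Let the plane be z = a·E + b·N + c.
Shot 8−Shot 7: 980a − 63b = 1476;  Shot 9−Shot 7: −639a − 527b = −1080.
Solving gives a = 1.51943, b = 0.20699.
Gradient magnitude |∇z| = √(a² + b²) = √(2.30866 + 0.04285) = 1.53346.
True dip = arctan(1.53346) = 56.9°, dipping toward W (azimuth ≈ 262°).

56.9°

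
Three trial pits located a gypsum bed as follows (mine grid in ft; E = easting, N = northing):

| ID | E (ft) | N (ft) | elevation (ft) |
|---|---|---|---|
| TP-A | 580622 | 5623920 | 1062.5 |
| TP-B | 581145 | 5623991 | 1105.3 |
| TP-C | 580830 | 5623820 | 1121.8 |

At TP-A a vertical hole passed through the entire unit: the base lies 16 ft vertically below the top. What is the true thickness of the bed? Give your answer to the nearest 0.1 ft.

Let the plane be z = a·E + b·N + c.
TP-B−TP-A: 523a + 71b = 42.8;  TP-C−TP-A: 208a − 100b = 59.3.
Solving gives a = 0.12659, b = −0.32969.
|∇z| = √(a²+b²) = 0.35316, so dip δ = arctan(0.35316) = 19.45°.
True thickness = vertical thickness × cos δ = 16 × cos 19.45° = 15.1 ft.

15.1 ft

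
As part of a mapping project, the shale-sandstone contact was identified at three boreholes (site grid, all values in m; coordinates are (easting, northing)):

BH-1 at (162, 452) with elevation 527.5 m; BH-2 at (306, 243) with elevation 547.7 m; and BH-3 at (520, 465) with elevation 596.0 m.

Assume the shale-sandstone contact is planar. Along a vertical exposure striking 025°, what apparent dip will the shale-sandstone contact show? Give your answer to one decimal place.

6.4°

Two edge vectors: BH-1→BH-2 = (144, -209, 20.2), BH-1→BH-3 = (358, 13, 68.5).
Normal n = (BH-1→BH-2) × (BH-1→BH-3) = (-14579.1, -2632.4, 76694).
So ∂z/∂E = −n_x/n_z = 0.19009 and ∂z/∂N = −n_y/n_z = 0.03432.
Unit vector along 025° is (sin 25°, cos 25°) = (0.4226, 0.9063).
Slope in that direction = a·(0.4226) + b·(0.9063) = 0.11144.
Apparent dip = arctan|0.11144| = 6.4° (true dip is 10.9°, so apparent ≤ true as expected).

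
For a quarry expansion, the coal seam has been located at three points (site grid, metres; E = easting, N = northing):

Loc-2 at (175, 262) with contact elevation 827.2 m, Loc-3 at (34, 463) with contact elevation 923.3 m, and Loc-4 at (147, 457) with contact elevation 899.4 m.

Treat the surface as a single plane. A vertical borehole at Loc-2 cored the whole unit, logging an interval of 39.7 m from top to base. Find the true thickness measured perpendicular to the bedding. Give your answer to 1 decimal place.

Let the plane be z = a·E + b·N + c.
Loc-3−Loc-2: −141a + 201b = 96.1;  Loc-4−Loc-2: −28a + 195b = 72.2.
Solving gives a = −0.19332, b = 0.34250.
|∇z| = √(a²+b²) = 0.39329, so dip δ = arctan(0.39329) = 21.47°.
True thickness = vertical thickness × cos δ = 39.7 × cos 21.47° = 36.9 m.

36.9 m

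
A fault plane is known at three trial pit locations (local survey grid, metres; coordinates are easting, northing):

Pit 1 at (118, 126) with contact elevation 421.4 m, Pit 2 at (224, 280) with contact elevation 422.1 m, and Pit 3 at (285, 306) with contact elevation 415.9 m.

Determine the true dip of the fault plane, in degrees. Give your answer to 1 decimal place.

Two edge vectors: Pit 1→Pit 2 = (106, 154, 0.7), Pit 1→Pit 3 = (167, 180, -5.5).
Normal n = (Pit 1→Pit 2) × (Pit 1→Pit 3) = (-973, 699.9, -6638).
So ∂z/∂easting = −n_x/n_z = −0.14658 and ∂z/∂northing = −n_y/n_z = 0.10544.
Gradient magnitude |∇z| = √(a² + b²) = √(0.02149 + 0.01112) = 0.18056.
True dip = arctan(0.18056) = 10.2°, dipping toward SE (azimuth ≈ 126°).

10.2°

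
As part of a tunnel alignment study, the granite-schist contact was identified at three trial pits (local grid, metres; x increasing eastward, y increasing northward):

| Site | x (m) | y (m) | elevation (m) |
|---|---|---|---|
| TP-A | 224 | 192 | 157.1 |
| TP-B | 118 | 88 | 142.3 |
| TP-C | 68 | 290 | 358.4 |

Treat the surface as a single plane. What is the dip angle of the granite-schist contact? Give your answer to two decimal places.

49.02°

Two edge vectors: TP-A→TP-B = (-106, -104, -14.8), TP-A→TP-C = (-156, 98, 201.3).
Normal n = (TP-A→TP-B) × (TP-A→TP-C) = (-19484.8, 23646.6, -26612).
So ∂z/∂x = −n_x/n_z = −0.73218 and ∂z/∂y = −n_y/n_z = 0.88857.
Gradient magnitude |∇z| = √(a² + b²) = √(0.53609 + 0.78955) = 1.15137.
True dip = arctan(1.15137) = 49.02°, dipping toward SE (azimuth ≈ 141°).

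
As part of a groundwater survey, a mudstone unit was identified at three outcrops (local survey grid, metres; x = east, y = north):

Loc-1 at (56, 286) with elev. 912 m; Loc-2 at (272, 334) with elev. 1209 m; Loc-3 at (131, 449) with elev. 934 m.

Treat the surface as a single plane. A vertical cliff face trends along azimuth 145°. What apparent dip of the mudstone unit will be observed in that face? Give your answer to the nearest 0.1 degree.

52.7°

Two edge vectors: Loc-1→Loc-2 = (216, 48, 297), Loc-1→Loc-3 = (75, 163, 22).
Normal n = (Loc-1→Loc-2) × (Loc-1→Loc-3) = (-47355, 17523, 31608).
So ∂z/∂x = −n_x/n_z = 1.49820 and ∂z/∂y = −n_y/n_z = −0.55438.
Unit vector along 145° is (sin 145°, cos 145°) = (0.5736, -0.8192).
Slope in that direction = a·(0.5736) + b·(-0.8192) = 1.31346.
Apparent dip = arctan|1.31346| = 52.7° (true dip is 58.0°, so apparent ≤ true as expected).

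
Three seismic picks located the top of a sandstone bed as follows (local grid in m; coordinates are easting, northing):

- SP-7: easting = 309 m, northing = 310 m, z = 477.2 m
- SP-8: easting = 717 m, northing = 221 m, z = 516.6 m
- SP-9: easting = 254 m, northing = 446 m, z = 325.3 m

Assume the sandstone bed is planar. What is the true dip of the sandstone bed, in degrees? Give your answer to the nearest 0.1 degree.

Let the plane be z = a·easting + b·northing + c.
SP-8−SP-7: 408a − 89b = 39.4;  SP-9−SP-7: −55a + 136b = −151.9.
Solving gives a = −0.16130, b = −1.18214.
Gradient magnitude |∇z| = √(a² + b²) = √(0.02602 + 1.39746) = 1.19310.
True dip = arctan(1.19310) = 50.0°, dipping toward N (azimuth ≈ 008°).

50.0°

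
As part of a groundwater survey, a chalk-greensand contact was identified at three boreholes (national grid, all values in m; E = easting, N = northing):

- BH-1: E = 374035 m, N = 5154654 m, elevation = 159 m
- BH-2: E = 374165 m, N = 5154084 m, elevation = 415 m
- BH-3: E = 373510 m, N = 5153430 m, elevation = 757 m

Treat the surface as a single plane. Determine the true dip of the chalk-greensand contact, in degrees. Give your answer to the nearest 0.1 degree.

Let the plane be z = a·E + b·N + c.
BH-2−BH-1: 130a − 570b = 256;  BH-3−BH-1: −525a − 1224b = 598.
Solving gives a = −0.06003, b = −0.46281.
Gradient magnitude |∇z| = √(a² + b²) = √(0.00360 + 0.21420) = 0.46669.
True dip = arctan(0.46669) = 25.0°, dipping toward N (azimuth ≈ 007°).

25.0°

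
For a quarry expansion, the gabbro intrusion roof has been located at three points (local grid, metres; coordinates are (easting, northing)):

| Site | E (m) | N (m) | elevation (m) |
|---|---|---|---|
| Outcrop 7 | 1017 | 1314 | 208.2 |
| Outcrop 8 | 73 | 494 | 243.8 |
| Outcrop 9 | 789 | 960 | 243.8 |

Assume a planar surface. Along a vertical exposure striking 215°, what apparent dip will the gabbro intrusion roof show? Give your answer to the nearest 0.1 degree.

Let the plane be z = a·E + b·N + c.
Outcrop 8−Outcrop 7: −944a − 820b = 35.6;  Outcrop 9−Outcrop 7: −228a − 354b = 35.6.
Solving gives a = 0.11269, b = −0.17314.
Unit vector along 215° is (sin 215°, cos 215°) = (-0.5736, -0.8192).
Slope in that direction = a·(-0.5736) + b·(-0.8192) = 0.07720.
Apparent dip = arctan|0.07720| = 4.4° (true dip is 11.7°, so apparent ≤ true as expected).

4.4°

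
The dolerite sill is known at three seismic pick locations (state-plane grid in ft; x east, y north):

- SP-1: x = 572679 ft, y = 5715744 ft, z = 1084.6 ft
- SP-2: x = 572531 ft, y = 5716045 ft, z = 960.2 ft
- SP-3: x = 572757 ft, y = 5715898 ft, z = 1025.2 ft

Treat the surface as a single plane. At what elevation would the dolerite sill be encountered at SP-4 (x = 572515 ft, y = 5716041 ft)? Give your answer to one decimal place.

961.4 ft

Let the plane be z = a·x + b·y + c.
SP-2−SP-1: −148a + 301b = −124.4;  SP-3−SP-1: 78a + 154b = −59.4.
Solving gives a = 0.027624811, b = −0.399706073.
Then c = 1084.6 − a·572679 − b·5715744 = 2269882.04.
At (572515, 5716041): z = 15815.6 − 2284736.3 + 2269882.04 = 961.4 ft.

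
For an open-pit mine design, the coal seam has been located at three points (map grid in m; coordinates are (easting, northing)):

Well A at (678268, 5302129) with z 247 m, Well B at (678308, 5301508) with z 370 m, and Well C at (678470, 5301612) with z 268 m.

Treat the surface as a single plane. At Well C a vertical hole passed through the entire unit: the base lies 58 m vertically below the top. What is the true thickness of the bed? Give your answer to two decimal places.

Two edge vectors: Well A→Well B = (40, -621, 123), Well A→Well C = (202, -517, 21).
Normal n = (Well A→Well B) × (Well A→Well C) = (50550, 24006, 104762).
So ∂z/∂E = −n_x/n_z = −0.48252 and ∂z/∂N = −n_y/n_z = −0.22915.
|∇z| = √(a²+b²) = 0.53417, so dip δ = arctan(0.53417) = 28.11°.
True thickness = vertical thickness × cos δ = 58 × cos 28.11° = 51.16 m.

51.16 m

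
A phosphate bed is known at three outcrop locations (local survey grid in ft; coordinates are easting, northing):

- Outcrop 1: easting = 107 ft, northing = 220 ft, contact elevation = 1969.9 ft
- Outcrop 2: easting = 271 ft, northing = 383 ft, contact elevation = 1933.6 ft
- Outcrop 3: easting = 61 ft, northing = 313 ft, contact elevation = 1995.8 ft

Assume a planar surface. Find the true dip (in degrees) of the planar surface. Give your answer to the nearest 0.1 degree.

19.4°

Let the plane be z = a·easting + b·northing + c.
Outcrop 2−Outcrop 1: 164a + 163b = −36.3;  Outcrop 3−Outcrop 1: −46a + 93b = 25.9.
Solving gives a = −0.33396, b = 0.11331.
Gradient magnitude |∇z| = √(a² + b²) = √(0.11153 + 0.01284) = 0.35266.
True dip = arctan(0.35266) = 19.4°, dipping toward ESE (azimuth ≈ 109°).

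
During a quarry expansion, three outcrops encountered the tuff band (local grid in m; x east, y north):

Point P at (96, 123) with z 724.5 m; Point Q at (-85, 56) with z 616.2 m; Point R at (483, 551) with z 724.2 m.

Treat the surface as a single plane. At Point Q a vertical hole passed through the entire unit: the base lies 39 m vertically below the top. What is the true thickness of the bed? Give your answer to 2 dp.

Two edge vectors: Point P→Point Q = (-181, -67, -108.3), Point P→Point R = (387, 428, -0.3).
Normal n = (Point P→Point Q) × (Point P→Point R) = (46372.5, -41966.4, -51539).
So ∂z/∂x = −n_x/n_z = 0.89976 and ∂z/∂y = −n_y/n_z = −0.81426.
|∇z| = √(a²+b²) = 1.21350, so dip δ = arctan(1.21350) = 50.51°.
True thickness = vertical thickness × cos δ = 39 × cos 50.51° = 24.80 m.

24.80 m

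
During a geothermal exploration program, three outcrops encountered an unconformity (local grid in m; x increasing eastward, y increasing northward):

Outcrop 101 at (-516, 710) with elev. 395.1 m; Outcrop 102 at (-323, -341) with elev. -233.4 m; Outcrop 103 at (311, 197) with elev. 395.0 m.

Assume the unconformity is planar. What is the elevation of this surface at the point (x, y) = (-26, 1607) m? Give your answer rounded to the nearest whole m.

1206 m

Two edge vectors: Outcrop 101→Outcrop 102 = (193, -1051, -628.5), Outcrop 101→Outcrop 103 = (827, -513, -0.1).
Normal n = (Outcrop 101→Outcrop 102) × (Outcrop 101→Outcrop 103) = (-322315.4, -519750.2, 770168).
So ∂z/∂x = −n_x/n_z = 0.41850 and ∂z/∂y = −n_y/n_z = 0.67485.
Intercept c from Outcrop 101: 395.1 + 215.95 − 479.15 = 131.90.
At (-26, 1607): z = −10.9 + 1084.5 + 131.90 = 1205.5 m.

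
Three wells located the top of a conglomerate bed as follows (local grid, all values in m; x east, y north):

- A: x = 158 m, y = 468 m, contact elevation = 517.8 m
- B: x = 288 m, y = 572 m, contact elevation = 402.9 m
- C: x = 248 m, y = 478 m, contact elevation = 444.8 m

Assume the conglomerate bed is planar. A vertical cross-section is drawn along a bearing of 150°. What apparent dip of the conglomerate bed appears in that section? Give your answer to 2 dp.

Let the plane be z = a·x + b·y + c.
B−A: 130a + 104b = −114.9;  C−A: 90a + 10b = −73.
Solving gives a = −0.79938, b = −0.10558.
Unit vector along 150° is (sin 150°, cos 150°) = (0.5000, -0.8660).
Slope in that direction = a·(0.5000) + b·(-0.8660) = −0.30825.
Apparent dip = arctan|0.30825| = 17.13° (true dip is 38.9°, so apparent ≤ true as expected).

17.13°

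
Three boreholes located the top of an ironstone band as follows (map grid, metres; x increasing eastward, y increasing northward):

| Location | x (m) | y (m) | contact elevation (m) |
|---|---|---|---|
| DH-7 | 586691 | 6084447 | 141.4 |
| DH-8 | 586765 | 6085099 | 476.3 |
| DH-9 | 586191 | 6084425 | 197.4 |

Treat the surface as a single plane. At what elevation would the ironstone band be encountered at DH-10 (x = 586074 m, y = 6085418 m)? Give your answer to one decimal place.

Two edge vectors: DH-7→DH-8 = (74, 652, 334.9), DH-7→DH-9 = (-500, -22, 56).
Normal n = (DH-7→DH-8) × (DH-7→DH-9) = (43879.8, -171594, 324372).
So ∂z/∂x = −n_x/n_z = −0.135276164 and ∂z/∂y = −n_y/n_z = 0.529003736.
Intercept c from DH-7: 141.4 + 79365.31 − 3218695.20 = −3139188.49.
At (586074, 6085418): z = −79281.8 + 3219208.9 − 3139188.49 = 738.5 m.

738.5 m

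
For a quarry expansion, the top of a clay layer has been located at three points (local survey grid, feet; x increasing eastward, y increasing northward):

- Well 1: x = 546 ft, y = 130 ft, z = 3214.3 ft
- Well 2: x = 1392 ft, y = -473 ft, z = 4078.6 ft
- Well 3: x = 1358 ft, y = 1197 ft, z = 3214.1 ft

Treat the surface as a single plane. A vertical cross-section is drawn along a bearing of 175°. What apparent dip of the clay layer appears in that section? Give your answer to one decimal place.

Two edge vectors: Well 1→Well 2 = (846, -603, 864.3), Well 1→Well 3 = (812, 1067, -0.2).
Normal n = (Well 1→Well 2) × (Well 1→Well 3) = (-922087.5, 701980.8, 1392318).
So ∂z/∂x = −n_x/n_z = 0.66227 and ∂z/∂y = −n_y/n_z = −0.50418.
Unit vector along 175° is (sin 175°, cos 175°) = (0.0872, -0.9962).
Slope in that direction = a·(0.0872) + b·(-0.9962) = 0.55998.
Apparent dip = arctan|0.55998| = 29.2° (true dip is 39.8°, so apparent ≤ true as expected).

29.2°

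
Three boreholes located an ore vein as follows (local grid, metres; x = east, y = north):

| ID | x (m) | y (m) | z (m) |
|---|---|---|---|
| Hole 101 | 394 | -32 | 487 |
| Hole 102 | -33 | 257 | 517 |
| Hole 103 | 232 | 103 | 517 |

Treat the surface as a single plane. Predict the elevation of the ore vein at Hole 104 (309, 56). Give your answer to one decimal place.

Two edge vectors: Hole 101→Hole 102 = (-427, 289, 30), Hole 101→Hole 103 = (-162, 135, 30).
Normal n = (Hole 101→Hole 102) × (Hole 101→Hole 103) = (4620, 7950, -10827).
So ∂z/∂x = −n_x/n_z = 0.42671 and ∂z/∂y = −n_y/n_z = 0.73428.
Intercept c from Hole 101: 487 − 168.12 + 23.50 = 342.37.
At (309, 56): z = 131.9 + 41.1 + 342.37 = 515.3 m.

515.3 m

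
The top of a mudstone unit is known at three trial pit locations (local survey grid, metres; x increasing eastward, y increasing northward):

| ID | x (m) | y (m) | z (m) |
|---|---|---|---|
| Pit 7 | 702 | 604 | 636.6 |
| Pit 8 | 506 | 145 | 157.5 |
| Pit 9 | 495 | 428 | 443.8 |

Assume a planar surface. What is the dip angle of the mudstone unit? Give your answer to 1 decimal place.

Let the plane be z = a·x + b·y + c.
Pit 8−Pit 7: −196a − 459b = −479.1;  Pit 9−Pit 7: −207a − 176b = −192.8.
Solving gives a = 0.06897, b = 1.01434.
Gradient magnitude |∇z| = √(a² + b²) = √(0.00476 + 1.02889) = 1.01668.
True dip = arctan(1.01668) = 45.5°, dipping toward S (azimuth ≈ 184°).

45.5°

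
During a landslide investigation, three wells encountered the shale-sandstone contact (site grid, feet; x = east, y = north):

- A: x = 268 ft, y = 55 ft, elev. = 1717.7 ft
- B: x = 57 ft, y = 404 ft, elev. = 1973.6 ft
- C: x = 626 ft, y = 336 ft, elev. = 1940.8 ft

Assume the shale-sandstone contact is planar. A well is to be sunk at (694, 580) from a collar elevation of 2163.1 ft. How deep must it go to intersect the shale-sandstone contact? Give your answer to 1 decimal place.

Two edge vectors: A→B = (-211, 349, 255.9), A→C = (358, 281, 223.1).
Normal n = (A→B) × (A→C) = (5954, 138686.3, -184233).
So ∂z/∂x = −n_x/n_z = 0.03232 and ∂z/∂y = −n_y/n_z = 0.75278.
Intercept c from A: 1717.7 − 8.66 − 41.40 = 1667.64.
At (694, 580): z_contact = 22.43 + 436.61 + 1667.64 = 2126.68 ft.
Depth below ground = 2163.1 − 2126.68 = 36.4 ft.

36.4 ft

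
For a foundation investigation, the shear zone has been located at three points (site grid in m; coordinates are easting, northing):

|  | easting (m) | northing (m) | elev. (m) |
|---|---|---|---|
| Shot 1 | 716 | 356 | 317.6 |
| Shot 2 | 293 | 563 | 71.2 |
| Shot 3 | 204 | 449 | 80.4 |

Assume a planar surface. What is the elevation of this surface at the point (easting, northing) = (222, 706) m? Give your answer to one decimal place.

Let the plane be z = a·easting + b·northing + c.
Shot 2−Shot 1: −423a + 207b = −246.4;  Shot 3−Shot 1: −512a + 93b = −237.2.
Solving gives a = 0.39291, b = −0.38744.
Then c = 317.6 − a·716 − b·356 = 174.21.
At (222, 706): z = 87.2 − 273.5 + 174.21 = -12.1 m.

-12.1 m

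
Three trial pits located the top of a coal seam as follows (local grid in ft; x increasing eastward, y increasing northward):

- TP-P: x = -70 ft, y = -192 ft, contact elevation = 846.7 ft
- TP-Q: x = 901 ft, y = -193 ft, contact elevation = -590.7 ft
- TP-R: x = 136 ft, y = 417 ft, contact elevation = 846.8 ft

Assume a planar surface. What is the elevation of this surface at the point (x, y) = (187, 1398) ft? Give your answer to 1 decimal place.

Let the plane be z = a·x + b·y + c.
TP-Q−TP-P: 971a − 1b = −1437.4;  TP-R−TP-P: 206a + 609b = 0.1.
Solving gives a = −1.479814, b = 0.500725.
Then c = 846.7 − a·-70 − b·-192 = 839.25.
At (187, 1398): z = −276.7 + 700.0 + 839.25 = 1262.5 ft.

1262.5 ft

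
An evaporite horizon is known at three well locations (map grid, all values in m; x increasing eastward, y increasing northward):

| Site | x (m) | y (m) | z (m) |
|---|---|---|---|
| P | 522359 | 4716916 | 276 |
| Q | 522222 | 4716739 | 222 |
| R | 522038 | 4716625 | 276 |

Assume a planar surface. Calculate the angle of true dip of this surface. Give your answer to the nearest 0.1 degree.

54.1°

Two edge vectors: P→Q = (-137, -177, -54), P→R = (-321, -291, 0).
Normal n = (P→Q) × (P→R) = (-15714, 17334, -16950).
So ∂z/∂x = −n_x/n_z = −0.92708 and ∂z/∂y = −n_y/n_z = 1.02265.
Gradient magnitude |∇z| = √(a² + b²) = √(0.85948 + 1.04582) = 1.38033.
True dip = arctan(1.38033) = 54.1°, dipping toward SE (azimuth ≈ 138°).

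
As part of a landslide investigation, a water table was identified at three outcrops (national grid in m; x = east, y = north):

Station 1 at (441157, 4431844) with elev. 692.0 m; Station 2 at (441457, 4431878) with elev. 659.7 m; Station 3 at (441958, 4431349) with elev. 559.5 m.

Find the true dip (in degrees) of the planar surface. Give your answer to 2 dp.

Let the plane be z = a·x + b·y + c.
Station 2−Station 1: 300a + 34b = −32.3;  Station 3−Station 1: 801a − 495b = −132.5.
Solving gives a = −0.11662, b = 0.07897.
Gradient magnitude |∇z| = √(a² + b²) = √(0.01360 + 0.00624) = 0.14084.
True dip = arctan(0.14084) = 8.02°, dipping toward SE (azimuth ≈ 124°).

8.02°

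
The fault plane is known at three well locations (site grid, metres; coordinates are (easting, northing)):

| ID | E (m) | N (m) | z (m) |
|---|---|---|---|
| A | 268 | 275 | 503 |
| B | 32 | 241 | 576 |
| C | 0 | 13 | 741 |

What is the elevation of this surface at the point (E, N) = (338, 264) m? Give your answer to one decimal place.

496.0 m

Let the plane be z = a·E + b·N + c.
B−A: −236a − 34b = 73;  C−A: −268a − 262b = 238.
Solving gives a = −0.20929, b = −0.69431.
Then c = 503 − a·268 − b·275 = 750.03.
At (338, 264): z = −70.7 − 183.3 + 750.03 = 496.0 m.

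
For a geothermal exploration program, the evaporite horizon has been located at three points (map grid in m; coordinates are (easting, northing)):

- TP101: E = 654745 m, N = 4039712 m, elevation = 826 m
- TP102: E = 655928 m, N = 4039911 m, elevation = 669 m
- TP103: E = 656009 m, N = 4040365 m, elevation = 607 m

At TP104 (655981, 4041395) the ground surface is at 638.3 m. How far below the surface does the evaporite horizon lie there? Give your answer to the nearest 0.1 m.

148.0 m

Let the plane be z = a·E + b·N + c.
TP102−TP101: 1183a + 199b = −157;  TP103−TP101: 1264a + 653b = −219.
Solving gives a = −0.113136634, b = −0.116378706.
Then c = 826 − a·654745 − b·4039712 = 545038.10.
At (655981, 4041395): z_contact = −74215.48 − 470332.32 + 545038.10 = 490.30 m.
Depth below ground = 638.3 − 490.30 = 148.0 m.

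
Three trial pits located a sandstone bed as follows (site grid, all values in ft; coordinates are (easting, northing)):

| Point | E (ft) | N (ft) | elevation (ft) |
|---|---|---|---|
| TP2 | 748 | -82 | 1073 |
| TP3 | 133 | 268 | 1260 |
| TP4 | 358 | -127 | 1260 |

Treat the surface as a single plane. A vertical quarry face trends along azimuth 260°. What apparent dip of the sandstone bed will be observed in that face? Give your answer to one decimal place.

26.0°

Two edge vectors: TP2→TP3 = (-615, 350, 187), TP2→TP4 = (-390, -45, 187).
Normal n = (TP2→TP3) × (TP2→TP4) = (73865, 42075, 164175).
So ∂z/∂E = −n_x/n_z = −0.44992 and ∂z/∂N = −n_y/n_z = −0.25628.
Unit vector along 260° is (sin 260°, cos 260°) = (-0.9848, -0.1736).
Slope in that direction = a·(-0.9848) + b·(-0.1736) = 0.48758.
Apparent dip = arctan|0.48758| = 26.0° (true dip is 27.4°, so apparent ≤ true as expected).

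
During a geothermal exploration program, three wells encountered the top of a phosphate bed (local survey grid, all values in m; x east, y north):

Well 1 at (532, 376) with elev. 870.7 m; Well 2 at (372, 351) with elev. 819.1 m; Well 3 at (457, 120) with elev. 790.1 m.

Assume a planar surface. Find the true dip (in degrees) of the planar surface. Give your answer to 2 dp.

20.20°

Two edge vectors: Well 1→Well 2 = (-160, -25, -51.6), Well 1→Well 3 = (-75, -256, -80.6).
Normal n = (Well 1→Well 2) × (Well 1→Well 3) = (-11194.6, -9026, 39085).
So ∂z/∂x = −n_x/n_z = 0.28642 and ∂z/∂y = −n_y/n_z = 0.23093.
Gradient magnitude |∇z| = √(a² + b²) = √(0.08203 + 0.05333) = 0.36792.
True dip = arctan(0.36792) = 20.20°, dipping toward SW (azimuth ≈ 231°).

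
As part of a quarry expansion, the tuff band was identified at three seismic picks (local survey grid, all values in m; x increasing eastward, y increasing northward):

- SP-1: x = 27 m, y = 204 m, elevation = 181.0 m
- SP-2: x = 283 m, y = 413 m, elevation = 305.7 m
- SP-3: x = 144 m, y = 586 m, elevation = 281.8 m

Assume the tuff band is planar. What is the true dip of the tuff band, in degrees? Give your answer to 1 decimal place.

21.5°

Let the plane be z = a·x + b·y + c.
SP-2−SP-1: 256a + 209b = 124.7;  SP-3−SP-1: 117a + 382b = 100.8.
Solving gives a = 0.36227, b = 0.15292.
Gradient magnitude |∇z| = √(a² + b²) = √(0.13124 + 0.02338) = 0.39322.
True dip = arctan(0.39322) = 21.5°, dipping toward WSW (azimuth ≈ 247°).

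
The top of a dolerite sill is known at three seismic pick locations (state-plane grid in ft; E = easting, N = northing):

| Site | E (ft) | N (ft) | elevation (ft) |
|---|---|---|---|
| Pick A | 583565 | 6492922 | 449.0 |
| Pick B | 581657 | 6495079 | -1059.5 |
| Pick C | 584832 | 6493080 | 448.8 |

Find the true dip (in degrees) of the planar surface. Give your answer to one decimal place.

Let the plane be z = a·E + b·N + c.
Pick B−Pick A: −1908a + 2157b = −1508.5;  Pick C−Pick A: 1267a + 158b = −0.2.
Solving gives a = 0.07841, b = −0.63000.
Gradient magnitude |∇z| = √(a² + b²) = √(0.00615 + 0.39690) = 0.63486.
True dip = arctan(0.63486) = 32.4°, dipping toward N (azimuth ≈ 353°).

32.4°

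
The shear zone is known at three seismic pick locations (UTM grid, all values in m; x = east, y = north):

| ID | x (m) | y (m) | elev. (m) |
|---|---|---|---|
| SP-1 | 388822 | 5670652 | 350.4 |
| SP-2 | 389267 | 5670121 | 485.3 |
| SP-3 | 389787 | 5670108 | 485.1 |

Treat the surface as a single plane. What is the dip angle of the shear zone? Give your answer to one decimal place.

14.6°

Two edge vectors: SP-1→SP-2 = (445, -531, 134.9), SP-1→SP-3 = (965, -544, 134.7).
Normal n = (SP-1→SP-2) × (SP-1→SP-3) = (1859.9, 70237, 270335).
So ∂z/∂x = −n_x/n_z = −0.00688 and ∂z/∂y = −n_y/n_z = −0.25981.
Gradient magnitude |∇z| = √(a² + b²) = √(0.00005 + 0.06750) = 0.25991.
True dip = arctan(0.25991) = 14.6°, dipping toward N (azimuth ≈ 002°).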